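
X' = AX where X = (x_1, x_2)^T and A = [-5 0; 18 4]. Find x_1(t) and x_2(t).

Coefficient matrix A = [[-5, 0], [18, 4]].
Characteristic polynomial det(A - λI) = λ^2 + λ - 20 = 0.
Eigenvalues λ = 4, -5.
For λ=4: (A-λI) row 1 is [-9, 0], so an eigenvector is (0, -1).
For λ=-5: (A-λI) row 2 is [18, 9], so an eigenvector is (1, -2).
General solution: c_1e^(4t)(0,-1) + c_2e^(-5t)(1,-2).

x_1(t) = c_2e^(-5t), x_2(t) = -c_1e^(4t) - 2c_2e^(-5t)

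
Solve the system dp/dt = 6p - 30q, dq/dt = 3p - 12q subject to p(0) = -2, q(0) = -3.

p(t) = 24e^(-3t)sin(3t) - 2e^(-3t)cos(3t), q(t) = 7e^(-3t)sin(3t) - 3e^(-3t)cos(3t)

Coefficient matrix A = [[6, -30], [3, -12]].
Characteristic polynomial det(A - λI) = λ^2 + 6λ + 18 = 0.
Eigenvalues λ = -3 ± 3i (complex conjugate pair).
For λ=-3+3i: an eigenvector is (3,1) - i(-1,0) = (3 + i, 1).
A real fundamental pair from Re and Im of e^((-3+3i)t)v: X_1 = e^(-3t)(cos(3t)·(3,1) + sin(3t)·(-1,0)), X_2 = e^(-3t)(sin(3t)·(3,1) - cos(3t)·(-1,0)).
General solution: C_1X_1 + C_2X_2.
Applying p(0)=-2, q(0)=-3 gives C_1=-3, C_2=7.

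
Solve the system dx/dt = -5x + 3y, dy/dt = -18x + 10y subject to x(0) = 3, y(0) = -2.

Coefficient matrix A = [[-5, 3], [-18, 10]].
Characteristic polynomial det(A - λI) = λ^2 - 5λ + 4 = 0.
Eigenvalues λ = 1, 4.
For λ=1: (A-λI) row 1 is [-6, 3], so an eigenvector is (1, 2).
For λ=4: (A-λI) row 1 is [-9, 3], so an eigenvector is (-1, -3).
General solution: C_1e^(t)(1,2) + C_2e^(4t)(-1,-3).
Applying x(0)=3, y(0)=-2 gives C_1=11, C_2=8.

x(t) = -8e^(4t) + 11e^(t), y(t) = -24e^(4t) + 22e^(t)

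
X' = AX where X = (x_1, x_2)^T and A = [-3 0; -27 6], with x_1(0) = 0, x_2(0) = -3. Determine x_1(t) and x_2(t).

Coefficient matrix A = [[-3, 0], [-27, 6]].
Characteristic polynomial det(A - λI) = λ^2 - 3λ - 18 = 0.
Eigenvalues λ = 6, -3.
For λ=6: (A-λI) row 1 is [-9, 0], so an eigenvector is (0, 1).
For λ=-3: (A-λI) row 2 is [-27, 9], so an eigenvector is (1, 3).
General solution: K_1e^(6t)(0,1) + K_2e^(-3t)(1,3).
Applying x_1(0)=0, x_2(0)=-3 gives K_1=-3, K_2=0.

x_1(t) = 0, x_2(t) = -3e^(6t)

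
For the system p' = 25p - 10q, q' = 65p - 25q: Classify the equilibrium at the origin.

A = [[25,-10],[65,-25]]; det(A-λI) = λ^2 + 25.
λ = 0 ± 5i: zero real part.

center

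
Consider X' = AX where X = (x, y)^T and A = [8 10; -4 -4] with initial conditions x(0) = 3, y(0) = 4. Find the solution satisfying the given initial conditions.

Coefficient matrix A = [[8, 10], [-4, -4]].
Characteristic polynomial det(A - λI) = λ^2 - 4λ + 8 = 0.
Eigenvalues λ = 2 ± 2i (complex conjugate pair).
For λ=2+2i: an eigenvector is (-1,1) - i(2,-1) = (-1 - 2i, 1 + i).
A real fundamental pair from Re and Im of e^((2+2i)t)v: X_1 = e^(2t)(cos(2t)·(-1,1) + sin(2t)·(2,-1)), X_2 = e^(2t)(sin(2t)·(-1,1) - cos(2t)·(2,-1)).
General solution: K_1X_1 + K_2X_2.
Applying x(0)=3, y(0)=4 gives K_1=11, K_2=-7.

x(t) = 29e^(2t)sin(2t) + 3e^(2t)cos(2t), y(t) = -18e^(2t)sin(2t) + 4e^(2t)cos(2t)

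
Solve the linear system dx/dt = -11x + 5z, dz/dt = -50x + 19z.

x(t) = K_1e^(4t)cos(5t) + K_2e^(4t)sin(5t), z(t) = -K_1e^(4t)sin(5t) + 3K_1e^(4t)cos(5t) + 3K_2e^(4t)sin(5t) + K_2e^(4t)cos(5t)

Coefficient matrix A = [[-11, 5], [-50, 19]].
Characteristic polynomial det(A - λI) = λ^2 - 8λ + 41 = 0.
Eigenvalues λ = 4 ± 5i (complex conjugate pair).
For λ=4+5i: an eigenvector is (1,3) - i(0,-1) = (1, 3 + i).
A real fundamental pair from Re and Im of e^((4+5i)t)v: X_1 = e^(4t)(cos(5t)·(1,3) + sin(5t)·(0,-1)), X_2 = e^(4t)(sin(5t)·(1,3) - cos(5t)·(0,-1)).
General solution: K_1X_1 + K_2X_2.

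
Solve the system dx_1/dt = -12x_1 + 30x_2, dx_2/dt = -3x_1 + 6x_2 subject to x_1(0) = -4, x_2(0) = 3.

Coefficient matrix A = [[-12, 30], [-3, 6]].
Characteristic polynomial det(A - λI) = λ^2 + 6λ + 18 = 0.
Eigenvalues λ = -3 ± 3i (complex conjugate pair).
For λ=-3+3i: an eigenvector is (1,0) - i(-3,-1) = (1 + 3i, 0 + i).
A real fundamental pair from Re and Im of e^((-3+3i)t)v: X_1 = e^(-3t)(cos(3t)·(1,0) + sin(3t)·(-3,-1)), X_2 = e^(-3t)(sin(3t)·(1,0) - cos(3t)·(-3,-1)).
General solution: c_1X_1 + c_2X_2.
Applying x_1(0)=-4, x_2(0)=3 gives c_1=-13, c_2=3.

x_1(t) = 42e^(-3t)sin(3t) - 4e^(-3t)cos(3t), x_2(t) = 13e^(-3t)sin(3t) + 3e^(-3t)cos(3t)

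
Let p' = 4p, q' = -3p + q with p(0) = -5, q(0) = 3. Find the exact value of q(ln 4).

1272

A = [[4,0],[-3,1]]; eigenvalues λ = 1, 4.
Eigenvectors: (0,-1) for λ=1, (-1,1) for λ=4.
From the initial condition, c_1 = 2, c_2 = 5.
q(ln 4) = (2)(4^1)(-1) + (5)(4^4)(1) = 1272.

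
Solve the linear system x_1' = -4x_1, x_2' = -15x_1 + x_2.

x_1(t) = C_2e^(-4t), x_2(t) = C_1e^(t) + 3C_2e^(-4t)

Coefficient matrix A = [[-4, 0], [-15, 1]].
Characteristic polynomial det(A - λI) = λ^2 + 3λ - 4 = 0.
Eigenvalues λ = 1, -4.
For λ=1: (A-λI) row 1 is [-5, 0], so an eigenvector is (0, 1).
For λ=-4: (A-λI) row 2 is [-15, 5], so an eigenvector is (1, 3).
General solution: C_1e^(t)(0,1) + C_2e^(-4t)(1,3).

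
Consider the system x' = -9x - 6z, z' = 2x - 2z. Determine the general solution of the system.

x(t) = 3C_1e^(-5t) - 2C_2e^(-6t), z(t) = -2C_1e^(-5t) + C_2e^(-6t)

Coefficient matrix A = [[-9, -6], [2, -2]].
Characteristic polynomial det(A - λI) = λ^2 + 11λ + 30 = 0.
Eigenvalues λ = -5, -6.
For λ=-5: (A-λI) row 1 is [-4, -6], so an eigenvector is (3, -2).
For λ=-6: (A-λI) row 1 is [-3, -6], so an eigenvector is (-2, 1).
General solution: C_1e^(-5t)(3,-2) + C_2e^(-6t)(-2,1).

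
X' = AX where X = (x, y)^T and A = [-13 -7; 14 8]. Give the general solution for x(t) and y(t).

x(t) = C_1e^(-6t) + C_2e^(t), y(t) = -C_1e^(-6t) - 2C_2e^(t)

Coefficient matrix A = [[-13, -7], [14, 8]].
Characteristic polynomial det(A - λI) = λ^2 + 5λ - 6 = 0.
Eigenvalues λ = -6, 1.
For λ=-6: (A-λI) row 1 is [-7, -7], so an eigenvector is (1, -1).
For λ=1: (A-λI) row 1 is [-14, -7], so an eigenvector is (1, -2).
General solution: C_1e^(-6t)(1,-1) + C_2e^(t)(1,-2).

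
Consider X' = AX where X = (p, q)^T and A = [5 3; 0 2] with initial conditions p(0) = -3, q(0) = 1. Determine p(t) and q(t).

p(t) = -2e^(5t) - e^(2t), q(t) = e^(2t)

Coefficient matrix A = [[5, 3], [0, 2]].
Characteristic polynomial det(A - λI) = λ^2 - 7λ + 10 = 0.
Eigenvalues λ = 2, 5.
For λ=2: (A-λI) row 1 is [3, 3], so an eigenvector is (-1, 1).
For λ=5: (A-λI) row 1 is [0, 3], so an eigenvector is (1, 0).
General solution: K_1e^(2t)(-1,1) + K_2e^(5t)(1,0).
Applying p(0)=-3, q(0)=1 gives K_1=1, K_2=-2.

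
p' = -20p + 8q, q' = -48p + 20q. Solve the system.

Coefficient matrix A = [[-20, 8], [-48, 20]].
Characteristic polynomial det(A - λI) = λ^2 - 16 = 0.
Eigenvalues λ = 4, -4.
For λ=4: (A-λI) row 1 is [-24, 8], so an eigenvector is (1, 3).
For λ=-4: (A-λI) row 1 is [-16, 8], so an eigenvector is (1, 2).
General solution: C_1e^(4t)(1,3) + C_2e^(-4t)(1,2).

p(t) = C_1e^(4t) + C_2e^(-4t), q(t) = 3C_1e^(4t) + 2C_2e^(-4t)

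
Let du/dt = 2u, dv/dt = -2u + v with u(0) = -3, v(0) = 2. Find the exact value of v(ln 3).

A = [[2,0],[-2,1]]; eigenvalues λ = 1, 2.
Eigenvectors: (0,-1) for λ=1, (-1,2) for λ=2.
From the initial condition, c_1 = 4, c_2 = 3.
v(ln 3) = (4)(3^1)(-1) + (3)(3^2)(2) = 42.

42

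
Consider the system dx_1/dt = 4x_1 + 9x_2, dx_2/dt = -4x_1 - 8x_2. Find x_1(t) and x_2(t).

x_1(t) = -3K_1e^(-2t) - 3K_2te^(-2t) - 2K_2e^(-2t), x_2(t) = 2K_1e^(-2t) + 2K_2te^(-2t) + K_2e^(-2t)

Coefficient matrix A = [[4, 9], [-4, -8]].
Characteristic polynomial det(A - λI) = λ^2 + 4λ + 4 = 0.
Single eigenvalue λ = -2 with algebraic multiplicity 2.
Eigenvector v = (-3,2); generalized eigenvector w with (A-λI)w=v is (-2,1).
General solution: e^(-2t)[K_1·v + K_2·(t·v + w)].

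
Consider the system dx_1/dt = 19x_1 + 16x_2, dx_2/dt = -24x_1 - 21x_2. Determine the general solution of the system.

Coefficient matrix A = [[19, 16], [-24, -21]].
Characteristic polynomial det(A - λI) = λ^2 + 2λ - 15 = 0.
Eigenvalues λ = 3, -5.
For λ=3: (A-λI) row 1 is [16, 16], so an eigenvector is (1, -1).
For λ=-5: (A-λI) row 1 is [24, 16], so an eigenvector is (-2, 3).
General solution: K_1e^(3t)(1,-1) + K_2e^(-5t)(-2,3).

x_1(t) = K_1e^(3t) - 2K_2e^(-5t), x_2(t) = -K_1e^(3t) + 3K_2e^(-5t)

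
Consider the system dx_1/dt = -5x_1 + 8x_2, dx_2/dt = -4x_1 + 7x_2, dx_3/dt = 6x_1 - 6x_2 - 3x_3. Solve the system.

x_1(t) = K_1e^(3t) - 2K_2e^(-t), x_2(t) = K_1e^(3t) - K_2e^(-t), x_3(t) = -3K_2e^(-t) + K_3e^(-3t)

Coefficient matrix A = [[-5, 8, 0], [-4, 7, 0], [6, -6, -3]].
det(A - λI) = 0 gives eigenvalues λ = 3, -1, -3.
For λ=3: eigenvector (1,1,0).
For λ=-1: eigenvector (-2,-1,-3).
For λ=-3: eigenvector (0,0,1).
General solution: K_1e^(3t)(1,1,0) + K_2e^(-t)(-2,-1,-3) + K_3e^(-3t)(0,0,1).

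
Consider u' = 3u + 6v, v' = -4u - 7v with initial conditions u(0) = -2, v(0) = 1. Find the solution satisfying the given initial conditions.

Coefficient matrix A = [[3, 6], [-4, -7]].
Characteristic polynomial det(A - λI) = λ^2 + 4λ + 3 = 0.
Eigenvalues λ = -1, -3.
For λ=-1: (A-λI) row 1 is [4, 6], so an eigenvector is (-3, 2).
For λ=-3: (A-λI) row 1 is [6, 6], so an eigenvector is (1, -1).
General solution: C_1e^(-t)(-3,2) + C_2e^(-3t)(1,-1).
Applying u(0)=-2, v(0)=1 gives C_1=1, C_2=1.

u(t) = -3e^(-t) + e^(-3t), v(t) = 2e^(-t) - e^(-3t)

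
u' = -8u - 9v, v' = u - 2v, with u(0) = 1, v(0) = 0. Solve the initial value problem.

u(t) = -3te^(-5t) + e^(-5t), v(t) = te^(-5t)

Coefficient matrix A = [[-8, -9], [1, -2]].
Characteristic polynomial det(A - λI) = λ^2 + 10λ + 25 = 0.
Single eigenvalue λ = -5 with algebraic multiplicity 2.
Eigenvector v = (3,-1); generalized eigenvector w with (A-λI)w=v is (-1,0).
General solution: e^(-5t)[C_1·v + C_2·(t·v + w)].
Applying u(0)=1, v(0)=0 gives C_1=0, C_2=-1.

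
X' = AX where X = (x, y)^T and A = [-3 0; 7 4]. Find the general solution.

Coefficient matrix A = [[-3, 0], [7, 4]].
Characteristic polynomial det(A - λI) = λ^2 - λ - 12 = 0.
Eigenvalues λ = 4, -3.
For λ=4: (A-λI) row 1 is [-7, 0], so an eigenvector is (0, -1).
For λ=-3: (A-λI) row 2 is [7, 7], so an eigenvector is (1, -1).
General solution: K_1e^(4t)(0,-1) + K_2e^(-3t)(1,-1).

x(t) = K_2e^(-3t), y(t) = -K_1e^(4t) - K_2e^(-3t)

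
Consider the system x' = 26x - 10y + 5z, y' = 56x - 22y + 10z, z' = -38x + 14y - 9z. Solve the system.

Coefficient matrix A = [[26, -10, 5], [56, -22, 10], [-38, 14, -9]].
det(A - λI) = 0 gives eigenvalues λ = -4, 1, -2.
For λ=-4: eigenvector (-1,-2,2).
For λ=1: eigenvector (-1,-2,1).
For λ=-2: eigenvector (0,1,2).
General solution: c_1e^(-4t)(-1,-2,2) + c_2e^(t)(-1,-2,1) + c_3e^(-2t)(0,1,2).

x(t) = -c_1e^(-4t) - c_2e^(t), y(t) = -2c_1e^(-4t) - 2c_2e^(t) + c_3e^(-2t), z(t) = 2c_1e^(-4t) + c_2e^(t) + 2c_3e^(-2t)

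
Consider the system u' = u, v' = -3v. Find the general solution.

u(t) = C_2e^(t), v(t) = -C_1e^(-3t)

Coefficient matrix A = [[1, 0], [0, -3]].
Characteristic polynomial det(A - λI) = λ^2 + 2λ - 3 = 0.
Eigenvalues λ = -3, 1.
For λ=-3: (A-λI) row 1 is [4, 0], so an eigenvector is (0, -1).
For λ=1: (A-λI) row 2 is [0, -4], so an eigenvector is (1, 0).
General solution: C_1e^(-3t)(0,-1) + C_2e^(t)(1,0).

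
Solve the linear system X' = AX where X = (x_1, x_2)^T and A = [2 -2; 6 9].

x_1(t) = c_1e^(6t) + 2c_2e^(5t), x_2(t) = -2c_1e^(6t) - 3c_2e^(5t)

Coefficient matrix A = [[2, -2], [6, 9]].
Characteristic polynomial det(A - λI) = λ^2 - 11λ + 30 = 0.
Eigenvalues λ = 6, 5.
For λ=6: (A-λI) row 1 is [-4, -2], so an eigenvector is (1, -2).
For λ=5: (A-λI) row 1 is [-3, -2], so an eigenvector is (2, -3).
General solution: c_1e^(6t)(1,-2) + c_2e^(5t)(2,-3).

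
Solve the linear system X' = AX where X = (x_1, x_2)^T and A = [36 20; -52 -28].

Coefficient matrix A = [[36, 20], [-52, -28]].
Characteristic polynomial det(A - λI) = λ^2 - 8λ + 32 = 0.
Eigenvalues λ = 4 ± 4i (complex conjugate pair).
For λ=4+4i: an eigenvector is (1,-2) - i(-2,3) = (1 + 2i, -2 - 3i).
A real fundamental pair from Re and Im of e^((4+4i)t)v: X_1 = e^(4t)(cos(4t)·(1,-2) + sin(4t)·(-2,3)), X_2 = e^(4t)(sin(4t)·(1,-2) - cos(4t)·(-2,3)).
General solution: K_1X_1 + K_2X_2.

x_1(t) = -2K_1e^(4t)sin(4t) + K_1e^(4t)cos(4t) + K_2e^(4t)sin(4t) + 2K_2e^(4t)cos(4t), x_2(t) = 3K_1e^(4t)sin(4t) - 2K_1e^(4t)cos(4t) - 2K_2e^(4t)sin(4t) - 3K_2e^(4t)cos(4t)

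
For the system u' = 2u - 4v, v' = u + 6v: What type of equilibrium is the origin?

unstable improper node

A = [[2,-4],[1,6]]; det(A-λI) = λ^2 - 8λ + 16.
repeated λ = 4 with a single eigenvector.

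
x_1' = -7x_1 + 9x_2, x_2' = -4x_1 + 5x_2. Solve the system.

x_1(t) = 3c_1e^(-t) + 3c_2te^(-t) - 2c_2e^(-t), x_2(t) = 2c_1e^(-t) + 2c_2te^(-t) - c_2e^(-t)

Coefficient matrix A = [[-7, 9], [-4, 5]].
Characteristic polynomial det(A - λI) = λ^2 + 2λ + 1 = 0.
Single eigenvalue λ = -1 with algebraic multiplicity 2.
Eigenvector v = (3,2); generalized eigenvector w with (A-λI)w=v is (-2,-1).
General solution: e^(-t)[c_1·v + c_2·(t·v + w)].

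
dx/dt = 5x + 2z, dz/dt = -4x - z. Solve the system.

Coefficient matrix A = [[5, 2], [-4, -1]].
Characteristic polynomial det(A - λI) = λ^2 - 4λ + 3 = 0.
Eigenvalues λ = 3, 1.
For λ=3: (A-λI) row 1 is [2, 2], so an eigenvector is (-1, 1).
For λ=1: (A-λI) row 1 is [4, 2], so an eigenvector is (1, -2).
General solution: K_1e^(3t)(-1,1) + K_2e^(t)(1,-2).

x(t) = -K_1e^(3t) + K_2e^(t), z(t) = K_1e^(3t) - 2K_2e^(t)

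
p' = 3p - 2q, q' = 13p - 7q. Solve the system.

p(t) = -K_1e^(-2t)sin(t) + K_1e^(-2t)cos(t) + K_2e^(-2t)sin(t) + K_2e^(-2t)cos(t), q(t) = -2K_1e^(-2t)sin(t) + 3K_1e^(-2t)cos(t) + 3K_2e^(-2t)sin(t) + 2K_2e^(-2t)cos(t)

Coefficient matrix A = [[3, -2], [13, -7]].
Characteristic polynomial det(A - λI) = λ^2 + 4λ + 5 = 0.
Eigenvalues λ = -2 ± i (complex conjugate pair).
For λ=-2+i: an eigenvector is (1,3) - i(-1,-2) = (1 + i, 3 + 2i).
A real fundamental pair from Re and Im of e^((-2+i)t)v: X_1 = e^(-2t)(cos(t)·(1,3) + sin(t)·(-1,-2)), X_2 = e^(-2t)(sin(t)·(1,3) - cos(t)·(-1,-2)).
General solution: K_1X_1 + K_2X_2.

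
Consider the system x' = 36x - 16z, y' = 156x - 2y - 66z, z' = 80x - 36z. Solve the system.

Coefficient matrix A = [[36, 0, -16], [156, -2, -66], [80, 0, -36]].
det(A - λI) = 0 gives eigenvalues λ = 4, -2, -4.
For λ=4: eigenvector (1,4,2).
For λ=-2: eigenvector (0,1,0).
For λ=-4: eigenvector (2,9,5).
General solution: c_1e^(4t)(1,4,2) + c_2e^(-2t)(0,1,0) + c_3e^(-4t)(2,9,5).

x(t) = c_1e^(4t) + 2c_3e^(-4t), y(t) = 4c_1e^(4t) + c_2e^(-2t) + 9c_3e^(-4t), z(t) = 2c_1e^(4t) + 5c_3e^(-4t)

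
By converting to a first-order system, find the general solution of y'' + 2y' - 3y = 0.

y(t) = c_1e^(t) + c_2e^(-3t)

Let x_1 = y, x_2 = y'. Then x_1' = x_2 and x_2' = 3x_1 - 2x_2.
A = [[0,1],[3,-2]]; det(A-λI) = λ^2 + 2λ - 3.
Eigenvalues λ = 1, -3 with eigenvectors (1,1), (1,-3).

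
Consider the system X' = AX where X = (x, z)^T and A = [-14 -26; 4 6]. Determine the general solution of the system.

x(t) = -3C_1e^(-4t)sin(2t) - 2C_1e^(-4t)cos(2t) - 2C_2e^(-4t)sin(2t) + 3C_2e^(-4t)cos(2t), z(t) = C_1e^(-4t)sin(2t) + C_1e^(-4t)cos(2t) + C_2e^(-4t)sin(2t) - C_2e^(-4t)cos(2t)

Coefficient matrix A = [[-14, -26], [4, 6]].
Characteristic polynomial det(A - λI) = λ^2 + 8λ + 20 = 0.
Eigenvalues λ = -4 ± 2i (complex conjugate pair).
For λ=-4+2i: an eigenvector is (-2,1) - i(-3,1) = (-2 + 3i, 1 - i).
A real fundamental pair from Re and Im of e^((-4+2i)t)v: X_1 = e^(-4t)(cos(2t)·(-2,1) + sin(2t)·(-3,1)), X_2 = e^(-4t)(sin(2t)·(-2,1) - cos(2t)·(-3,1)).
General solution: C_1X_1 + C_2X_2.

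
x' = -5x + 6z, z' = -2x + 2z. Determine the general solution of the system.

Coefficient matrix A = [[-5, 6], [-2, 2]].
Characteristic polynomial det(A - λI) = λ^2 + 3λ + 2 = 0.
Eigenvalues λ = -1, -2.
For λ=-1: (A-λI) row 1 is [-4, 6], so an eigenvector is (3, 2).
For λ=-2: (A-λI) row 1 is [-3, 6], so an eigenvector is (-2, -1).
General solution: K_1e^(-t)(3,2) + K_2e^(-2t)(-2,-1).

x(t) = 3K_1e^(-t) - 2K_2e^(-2t), z(t) = 2K_1e^(-t) - K_2e^(-2t)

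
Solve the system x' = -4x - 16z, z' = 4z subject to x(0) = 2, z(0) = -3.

Coefficient matrix A = [[-4, -16], [0, 4]].
Characteristic polynomial det(A - λI) = λ^2 - 16 = 0.
Eigenvalues λ = -4, 4.
For λ=-4: (A-λI) row 1 is [0, -16], so an eigenvector is (1, 0).
For λ=4: (A-λI) row 1 is [-8, -16], so an eigenvector is (-2, 1).
General solution: C_1e^(-4t)(1,0) + C_2e^(4t)(-2,1).
Applying x(0)=2, z(0)=-3 gives C_1=-4, C_2=-3.

x(t) = 6e^(4t) - 4e^(-4t), z(t) = -3e^(4t)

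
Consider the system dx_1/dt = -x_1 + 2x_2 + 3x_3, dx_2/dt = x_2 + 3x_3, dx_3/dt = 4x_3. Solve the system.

x_1(t) = K_1e^(-t) + K_2e^(t) + K_3e^(4t), x_2(t) = K_2e^(t) + K_3e^(4t), x_3(t) = K_3e^(4t)

Coefficient matrix A = [[-1, 2, 3], [0, 1, 3], [0, 0, 4]].
det(A - λI) = 0 gives eigenvalues λ = -1, 1, 4.
For λ=-1: eigenvector (1,0,0).
For λ=1: eigenvector (1,1,0).
For λ=4: eigenvector (1,1,1).
General solution: K_1e^(-t)(1,0,0) + K_2e^(t)(1,1,0) + K_3e^(4t)(1,1,1).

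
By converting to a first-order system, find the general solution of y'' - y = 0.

y(t) = c_1e^(t) + c_2e^(-t)

Let x_1 = y, x_2 = y'. Then x_1' = x_2 and x_2' = x_1.
A = [[0,1],[1,0]]; det(A-λI) = λ^2 - 1.
Eigenvalues λ = 1, -1 with eigenvectors (1,1), (1,-1).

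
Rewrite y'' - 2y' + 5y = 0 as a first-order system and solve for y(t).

y(t) = C_1e^(t)cos(2t) + C_2e^(t)sin(2t)

Let x_1 = y, x_2 = y'. Then x_1' = x_2 and x_2' = -5x_1 + 2x_2.
A = [[0,1],[-5,2]]; det(A-λI) = λ^2 - 2λ + 5.
Eigenvalues λ = 1 ± 2i.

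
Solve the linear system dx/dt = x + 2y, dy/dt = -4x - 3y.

x(t) = -c_1e^(-t)cos(2t) - c_2e^(-t)sin(2t), y(t) = c_1e^(-t)sin(2t) + c_1e^(-t)cos(2t) + c_2e^(-t)sin(2t) - c_2e^(-t)cos(2t)

Coefficient matrix A = [[1, 2], [-4, -3]].
Characteristic polynomial det(A - λI) = λ^2 + 2λ + 5 = 0.
Eigenvalues λ = -1 ± 2i (complex conjugate pair).
For λ=-1+2i: an eigenvector is (-1,1) - i(0,1) = (-1, 1 - i).
A real fundamental pair from Re and Im of e^((-1+2i)t)v: X_1 = e^(-t)(cos(2t)·(-1,1) + sin(2t)·(0,1)), X_2 = e^(-t)(sin(2t)·(-1,1) - cos(2t)·(0,1)).
General solution: c_1X_1 + c_2X_2.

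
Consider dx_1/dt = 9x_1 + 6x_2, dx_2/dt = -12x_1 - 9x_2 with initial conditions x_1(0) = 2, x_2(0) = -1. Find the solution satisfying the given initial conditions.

Coefficient matrix A = [[9, 6], [-12, -9]].
Characteristic polynomial det(A - λI) = λ^2 - 9 = 0.
Eigenvalues λ = -3, 3.
For λ=-3: (A-λI) row 1 is [12, 6], so an eigenvector is (1, -2).
For λ=3: (A-λI) row 1 is [6, 6], so an eigenvector is (-1, 1).
General solution: K_1e^(-3t)(1,-2) + K_2e^(3t)(-1,1).
Applying x_1(0)=2, x_2(0)=-1 gives K_1=-1, K_2=-3.

x_1(t) = 3e^(3t) - e^(-3t), x_2(t) = -3e^(3t) + 2e^(-3t)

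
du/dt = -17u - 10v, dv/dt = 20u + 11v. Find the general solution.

Coefficient matrix A = [[-17, -10], [20, 11]].
Characteristic polynomial det(A - λI) = λ^2 + 6λ + 13 = 0.
Eigenvalues λ = -3 ± 2i (complex conjugate pair).
For λ=-3+2i: an eigenvector is (-1,1) - i(2,-3) = (-1 - 2i, 1 + 3i).
A real fundamental pair from Re and Im of e^((-3+2i)t)v: X_1 = e^(-3t)(cos(2t)·(-1,1) + sin(2t)·(2,-3)), X_2 = e^(-3t)(sin(2t)·(-1,1) - cos(2t)·(2,-3)).
General solution: C_1X_1 + C_2X_2.

u(t) = 2C_1e^(-3t)sin(2t) - C_1e^(-3t)cos(2t) - C_2e^(-3t)sin(2t) - 2C_2e^(-3t)cos(2t), v(t) = -3C_1e^(-3t)sin(2t) + C_1e^(-3t)cos(2t) + C_2e^(-3t)sin(2t) + 3C_2e^(-3t)cos(2t)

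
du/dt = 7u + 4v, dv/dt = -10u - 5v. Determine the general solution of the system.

Coefficient matrix A = [[7, 4], [-10, -5]].
Characteristic polynomial det(A - λI) = λ^2 - 2λ + 5 = 0.
Eigenvalues λ = 1 ± 2i (complex conjugate pair).
For λ=1+2i: an eigenvector is (1,-2) - i(-1,1) = (1 + i, -2 - i).
A real fundamental pair from Re and Im of e^((1+2i)t)v: X_1 = e^(t)(cos(2t)·(1,-2) + sin(2t)·(-1,1)), X_2 = e^(t)(sin(2t)·(1,-2) - cos(2t)·(-1,1)).
General solution: c_1X_1 + c_2X_2.

u(t) = -c_1e^(t)sin(2t) + c_1e^(t)cos(2t) + c_2e^(t)sin(2t) + c_2e^(t)cos(2t), v(t) = c_1e^(t)sin(2t) - 2c_1e^(t)cos(2t) - 2c_2e^(t)sin(2t) - c_2e^(t)cos(2t)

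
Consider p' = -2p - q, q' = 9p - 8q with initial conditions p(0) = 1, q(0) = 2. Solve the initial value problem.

Coefficient matrix A = [[-2, -1], [9, -8]].
Characteristic polynomial det(A - λI) = λ^2 + 10λ + 25 = 0.
Single eigenvalue λ = -5 with algebraic multiplicity 2.
Eigenvector v = (1,3); generalized eigenvector w with (A-λI)w=v is (1,2).
General solution: e^(-5t)[K_1·v + K_2·(t·v + w)].
Applying p(0)=1, q(0)=2 gives K_1=0, K_2=1.

p(t) = te^(-5t) + e^(-5t), q(t) = 3te^(-5t) + 2e^(-5t)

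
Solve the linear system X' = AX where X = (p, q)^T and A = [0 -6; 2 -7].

Coefficient matrix A = [[0, -6], [2, -7]].
Characteristic polynomial det(A - λI) = λ^2 + 7λ + 12 = 0.
Eigenvalues λ = -3, -4.
For λ=-3: (A-λI) row 1 is [3, -6], so an eigenvector is (-2, -1).
For λ=-4: (A-λI) row 1 is [4, -6], so an eigenvector is (3, 2).
General solution: K_1e^(-3t)(-2,-1) + K_2e^(-4t)(3,2).

p(t) = -2K_1e^(-3t) + 3K_2e^(-4t), q(t) = -K_1e^(-3t) + 2K_2e^(-4t)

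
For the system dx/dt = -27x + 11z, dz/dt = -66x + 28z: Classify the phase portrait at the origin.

A = [[-27,11],[-66,28]]; det(A-λI) = λ^2 - λ - 30.
λ = 6, -5: opposite signs.

saddle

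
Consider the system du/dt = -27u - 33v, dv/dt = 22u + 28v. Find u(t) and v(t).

Coefficient matrix A = [[-27, -33], [22, 28]].
Characteristic polynomial det(A - λI) = λ^2 - λ - 30 = 0.
Eigenvalues λ = 6, -5.
For λ=6: (A-λI) row 1 is [-33, -33], so an eigenvector is (1, -1).
For λ=-5: (A-λI) row 1 is [-22, -33], so an eigenvector is (-3, 2).
General solution: K_1e^(6t)(1,-1) + K_2e^(-5t)(-3,2).

u(t) = K_1e^(6t) - 3K_2e^(-5t), v(t) = -K_1e^(6t) + 2K_2e^(-5t)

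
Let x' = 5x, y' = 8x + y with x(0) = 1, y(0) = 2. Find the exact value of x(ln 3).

243

A = [[5,0],[8,1]]; eigenvalues λ = 1, 5.
Eigenvectors: (0,1) for λ=1, (1,2) for λ=5.
From the initial condition, c_1 = 0, c_2 = 1.
x(ln 3) = (0)(3^1)(0) + (1)(3^5)(1) = 243.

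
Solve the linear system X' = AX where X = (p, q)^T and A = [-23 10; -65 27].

Coefficient matrix A = [[-23, 10], [-65, 27]].
Characteristic polynomial det(A - λI) = λ^2 - 4λ + 29 = 0.
Eigenvalues λ = 2 ± 5i (complex conjugate pair).
For λ=2+5i: an eigenvector is (-1,-3) - i(-1,-2) = (-1 + i, -3 + 2i).
A real fundamental pair from Re and Im of e^((2+5i)t)v: X_1 = e^(2t)(cos(5t)·(-1,-3) + sin(5t)·(-1,-2)), X_2 = e^(2t)(sin(5t)·(-1,-3) - cos(5t)·(-1,-2)).
General solution: K_1X_1 + K_2X_2.

p(t) = -K_1e^(2t)sin(5t) - K_1e^(2t)cos(5t) - K_2e^(2t)sin(5t) + K_2e^(2t)cos(5t), q(t) = -2K_1e^(2t)sin(5t) - 3K_1e^(2t)cos(5t) - 3K_2e^(2t)sin(5t) + 2K_2e^(2t)cos(5t)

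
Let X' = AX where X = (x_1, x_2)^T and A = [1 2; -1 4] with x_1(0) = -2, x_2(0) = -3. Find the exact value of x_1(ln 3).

-90

A = [[1,2],[-1,4]]; eigenvalues λ = 2, 3.
Eigenvectors: (2,1) for λ=2, (-1,-1) for λ=3.
From the initial condition, c_1 = 1, c_2 = 4.
x_1(ln 3) = (1)(3^2)(2) + (4)(3^3)(-1) = -90.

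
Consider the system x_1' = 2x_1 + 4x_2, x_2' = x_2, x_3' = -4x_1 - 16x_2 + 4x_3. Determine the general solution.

x_1(t) = c_1e^(2t) - 4c_2e^(t), x_2(t) = c_2e^(t), x_3(t) = 2c_1e^(2t) + c_3e^(4t)

Coefficient matrix A = [[2, 4, 0], [0, 1, 0], [-4, -16, 4]].
det(A - λI) = 0 gives eigenvalues λ = 2, 1, 4.
For λ=2: eigenvector (1,0,2).
For λ=1: eigenvector (-4,1,0).
For λ=4: eigenvector (0,0,1).
General solution: c_1e^(2t)(1,0,2) + c_2e^(t)(-4,1,0) + c_3e^(4t)(0,0,1).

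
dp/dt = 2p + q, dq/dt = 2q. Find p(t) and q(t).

Coefficient matrix A = [[2, 1], [0, 2]].
Characteristic polynomial det(A - λI) = λ^2 - 4λ + 4 = 0.
Single eigenvalue λ = 2 with algebraic multiplicity 2.
Eigenvector v = (1,0); generalized eigenvector w with (A-λI)w=v is (2,1).
General solution: e^(2t)[C_1·v + C_2·(t·v + w)].

p(t) = C_1e^(2t) + C_2te^(2t) + 2C_2e^(2t), q(t) = C_2e^(2t)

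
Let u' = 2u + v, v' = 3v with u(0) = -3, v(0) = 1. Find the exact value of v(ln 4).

64

A = [[2,1],[0,3]]; eigenvalues λ = 3, 2.
Eigenvectors: (1,1) for λ=3, (-1,0) for λ=2.
From the initial condition, c_1 = 1, c_2 = 4.
v(ln 4) = (1)(4^3)(1) + (4)(4^2)(0) = 64.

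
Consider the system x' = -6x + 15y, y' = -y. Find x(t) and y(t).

Coefficient matrix A = [[-6, 15], [0, -1]].
Characteristic polynomial det(A - λI) = λ^2 + 7λ + 6 = 0.
Eigenvalues λ = -1, -6.
For λ=-1: (A-λI) row 1 is [-5, 15], so an eigenvector is (-3, -1).
For λ=-6: (A-λI) row 1 is [0, 15], so an eigenvector is (1, 0).
General solution: c_1e^(-t)(-3,-1) + c_2e^(-6t)(1,0).

x(t) = -3c_1e^(-t) + c_2e^(-6t), y(t) = -c_1e^(-t)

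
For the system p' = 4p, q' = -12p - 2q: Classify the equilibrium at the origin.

saddle

A = [[4,0],[-12,-2]]; det(A-λI) = λ^2 - 2λ - 8.
λ = 4, -2: opposite signs.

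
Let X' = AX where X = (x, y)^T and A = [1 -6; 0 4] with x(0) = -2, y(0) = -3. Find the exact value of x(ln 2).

A = [[1,-6],[0,4]]; eigenvalues λ = 1, 4.
Eigenvectors: (1,0) for λ=1, (-2,1) for λ=4.
From the initial condition, c_1 = -8, c_2 = -3.
x(ln 2) = (-8)(2^1)(1) + (-3)(2^4)(-2) = 80.

80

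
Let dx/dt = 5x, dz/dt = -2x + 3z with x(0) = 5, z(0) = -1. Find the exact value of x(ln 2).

A = [[5,0],[-2,3]]; eigenvalues λ = 5, 3.
Eigenvectors: (1,-1) for λ=5, (0,1) for λ=3.
From the initial condition, c_1 = 5, c_2 = 4.
x(ln 2) = (5)(2^5)(1) + (4)(2^3)(0) = 160.

160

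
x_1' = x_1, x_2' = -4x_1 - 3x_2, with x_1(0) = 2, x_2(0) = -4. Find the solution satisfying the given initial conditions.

x_1(t) = 2e^(t), x_2(t) = -2e^(t) - 2e^(-3t)

Coefficient matrix A = [[1, 0], [-4, -3]].
Characteristic polynomial det(A - λI) = λ^2 + 2λ - 3 = 0.
Eigenvalues λ = -3, 1.
For λ=-3: (A-λI) row 1 is [4, 0], so an eigenvector is (0, -1).
For λ=1: (A-λI) row 2 is [-4, -4], so an eigenvector is (-1, 1).
General solution: c_1e^(-3t)(0,-1) + c_2e^(t)(-1,1).
Applying x_1(0)=2, x_2(0)=-4 gives c_1=2, c_2=-2.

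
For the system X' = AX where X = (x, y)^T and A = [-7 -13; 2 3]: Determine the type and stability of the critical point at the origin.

stable spiral

A = [[-7,-13],[2,3]]; det(A-λI) = λ^2 + 4λ + 5.
λ = -2 ± i: negative real part.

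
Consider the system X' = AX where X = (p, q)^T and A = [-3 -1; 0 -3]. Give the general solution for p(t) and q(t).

p(t) = C_1e^(-3t) + C_2te^(-3t) + 3C_2e^(-3t), q(t) = -C_2e^(-3t)

Coefficient matrix A = [[-3, -1], [0, -3]].
Characteristic polynomial det(A - λI) = λ^2 + 6λ + 9 = 0.
Single eigenvalue λ = -3 with algebraic multiplicity 2.
Eigenvector v = (1,0); generalized eigenvector w with (A-λI)w=v is (3,-1).
General solution: e^(-3t)[C_1·v + C_2·(t·v + w)].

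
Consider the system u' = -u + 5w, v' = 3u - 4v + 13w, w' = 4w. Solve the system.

u(t) = C_1e^(-t) + C_2e^(4t), v(t) = C_1e^(-t) + 2C_2e^(4t) + C_3e^(-4t), w(t) = C_2e^(4t)

Coefficient matrix A = [[-1, 0, 5], [3, -4, 13], [0, 0, 4]].
det(A - λI) = 0 gives eigenvalues λ = -1, 4, -4.
For λ=-1: eigenvector (1,1,0).
For λ=4: eigenvector (1,2,1).
For λ=-4: eigenvector (0,1,0).
General solution: C_1e^(-t)(1,1,0) + C_2e^(4t)(1,2,1) + C_3e^(-4t)(0,1,0).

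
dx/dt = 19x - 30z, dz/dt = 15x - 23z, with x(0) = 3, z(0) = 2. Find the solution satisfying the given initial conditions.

x(t) = e^(-2t)sin(3t) + 3e^(-2t)cos(3t), z(t) = e^(-2t)sin(3t) + 2e^(-2t)cos(3t)

Coefficient matrix A = [[19, -30], [15, -23]].
Characteristic polynomial det(A - λI) = λ^2 + 4λ + 13 = 0.
Eigenvalues λ = -2 ± 3i (complex conjugate pair).
For λ=-2+3i: an eigenvector is (-1,-1) - i(3,2) = (-1 - 3i, -1 - 2i).
A real fundamental pair from Re and Im of e^((-2+3i)t)v: X_1 = e^(-2t)(cos(3t)·(-1,-1) + sin(3t)·(3,2)), X_2 = e^(-2t)(sin(3t)·(-1,-1) - cos(3t)·(3,2)).
General solution: c_1X_1 + c_2X_2.
Applying x(0)=3, z(0)=2 gives c_1=0, c_2=-1.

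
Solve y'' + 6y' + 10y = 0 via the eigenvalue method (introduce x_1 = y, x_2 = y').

y(t) = c_1e^(-3t)cos(t) + c_2e^(-3t)sin(t)

Let x_1 = y, x_2 = y'. Then x_1' = x_2 and x_2' = -10x_1 - 6x_2.
A = [[0,1],[-10,-6]]; det(A-λI) = λ^2 + 6λ + 10.
Eigenvalues λ = -3 ± i.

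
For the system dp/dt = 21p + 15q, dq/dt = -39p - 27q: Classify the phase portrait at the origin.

A = [[21,15],[-39,-27]]; det(A-λI) = λ^2 + 6λ + 18.
λ = -3 ± 3i: negative real part.

stable spiral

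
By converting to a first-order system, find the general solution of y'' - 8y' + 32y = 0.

y(t) = C_1e^(4t)cos(4t) + C_2e^(4t)sin(4t)

Let x_1 = y, x_2 = y'. Then x_1' = x_2 and x_2' = -32x_1 + 8x_2.
A = [[0,1],[-32,8]]; det(A-λI) = λ^2 - 8λ + 32.
Eigenvalues λ = 4 ± 4i.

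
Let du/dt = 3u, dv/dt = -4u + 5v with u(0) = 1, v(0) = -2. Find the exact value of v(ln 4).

A = [[3,0],[-4,5]]; eigenvalues λ = 5, 3.
Eigenvectors: (0,-1) for λ=5, (1,2) for λ=3.
From the initial condition, c_1 = 4, c_2 = 1.
v(ln 4) = (4)(4^5)(-1) + (1)(4^3)(2) = -3968.

-3968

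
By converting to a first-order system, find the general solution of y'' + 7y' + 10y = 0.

y(t) = c_1e^(-2t) + c_2e^(-5t)

Let x_1 = y, x_2 = y'. Then x_1' = x_2 and x_2' = -10x_1 - 7x_2.
A = [[0,1],[-10,-7]]; det(A-λI) = λ^2 + 7λ + 10.
Eigenvalues λ = -2, -5 with eigenvectors (1,-2), (1,-5).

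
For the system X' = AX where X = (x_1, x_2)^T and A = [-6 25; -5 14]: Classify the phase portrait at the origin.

unstable spiral

A = [[-6,25],[-5,14]]; det(A-λI) = λ^2 - 8λ + 41.
λ = 4 ± 5i: positive real part.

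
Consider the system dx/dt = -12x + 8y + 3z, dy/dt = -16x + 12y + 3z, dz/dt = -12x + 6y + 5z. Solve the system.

Coefficient matrix A = [[-12, 8, 3], [-16, 12, 3], [-12, 6, 5]].
det(A - λI) = 0 gives eigenvalues λ = 4, 2, -1.
For λ=4: eigenvector (-1,-2,0).
For λ=2: eigenvector (1,1,2).
For λ=-1: eigenvector (-1,-1,-1).
General solution: C_1e^(4t)(-1,-2,0) + C_2e^(2t)(1,1,2) + C_3e^(-t)(-1,-1,-1).

x(t) = -C_1e^(4t) + C_2e^(2t) - C_3e^(-t), y(t) = -2C_1e^(4t) + C_2e^(2t) - C_3e^(-t), z(t) = 2C_2e^(2t) - C_3e^(-t)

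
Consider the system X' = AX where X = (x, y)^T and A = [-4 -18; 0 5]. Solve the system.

Coefficient matrix A = [[-4, -18], [0, 5]].
Characteristic polynomial det(A - λI) = λ^2 - λ - 20 = 0.
Eigenvalues λ = 5, -4.
For λ=5: (A-λI) row 1 is [-9, -18], so an eigenvector is (2, -1).
For λ=-4: (A-λI) row 1 is [0, -18], so an eigenvector is (-1, 0).
General solution: C_1e^(5t)(2,-1) + C_2e^(-4t)(-1,0).

x(t) = 2C_1e^(5t) - C_2e^(-4t), y(t) = -C_1e^(5t)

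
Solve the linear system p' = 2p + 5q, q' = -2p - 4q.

Coefficient matrix A = [[2, 5], [-2, -4]].
Characteristic polynomial det(A - λI) = λ^2 + 2λ + 2 = 0.
Eigenvalues λ = -1 ± i (complex conjugate pair).
For λ=-1+i: an eigenvector is (2,-1) - i(1,-1) = (2 - i, -1 + i).
A real fundamental pair from Re and Im of e^((-1+i)t)v: X_1 = e^(-t)(cos(t)·(2,-1) + sin(t)·(1,-1)), X_2 = e^(-t)(sin(t)·(2,-1) - cos(t)·(1,-1)).
General solution: C_1X_1 + C_2X_2.

p(t) = C_1e^(-t)sin(t) + 2C_1e^(-t)cos(t) + 2C_2e^(-t)sin(t) - C_2e^(-t)cos(t), q(t) = -C_1e^(-t)sin(t) - C_1e^(-t)cos(t) - C_2e^(-t)sin(t) + C_2e^(-t)cos(t)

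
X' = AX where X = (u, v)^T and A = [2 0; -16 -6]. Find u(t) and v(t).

u(t) = -C_1e^(2t), v(t) = 2C_1e^(2t) + C_2e^(-6t)

Coefficient matrix A = [[2, 0], [-16, -6]].
Characteristic polynomial det(A - λI) = λ^2 + 4λ - 12 = 0.
Eigenvalues λ = 2, -6.
For λ=2: (A-λI) row 2 is [-16, -8], so an eigenvector is (-1, 2).
For λ=-6: (A-λI) row 1 is [8, 0], so an eigenvector is (0, 1).
General solution: C_1e^(2t)(-1,2) + C_2e^(-6t)(0,1).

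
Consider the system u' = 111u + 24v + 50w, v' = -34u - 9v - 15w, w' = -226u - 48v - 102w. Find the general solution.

u(t) = 3K_1e^(3t) - 2K_2e^(-t) - 2K_3e^(-2t), v(t) = -K_1e^(3t) + K_2e^(-t) - K_3e^(-2t), w(t) = -6K_1e^(3t) + 4K_2e^(-t) + 5K_3e^(-2t)

Coefficient matrix A = [[111, 24, 50], [-34, -9, -15], [-226, -48, -102]].
det(A - λI) = 0 gives eigenvalues λ = 3, -1, -2.
For λ=3: eigenvector (3,-1,-6).
For λ=-1: eigenvector (-2,1,4).
For λ=-2: eigenvector (-2,-1,5).
General solution: K_1e^(3t)(3,-1,-6) + K_2e^(-t)(-2,1,4) + K_3e^(-2t)(-2,-1,5).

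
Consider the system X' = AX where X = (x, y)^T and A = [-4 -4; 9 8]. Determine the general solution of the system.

Coefficient matrix A = [[-4, -4], [9, 8]].
Characteristic polynomial det(A - λI) = λ^2 - 4λ + 4 = 0.
Single eigenvalue λ = 2 with algebraic multiplicity 2.
Eigenvector v = (2,-3); generalized eigenvector w with (A-λI)w=v is (-1,1).
General solution: e^(2t)[K_1·v + K_2·(t·v + w)].

x(t) = 2K_1e^(2t) + 2K_2te^(2t) - K_2e^(2t), y(t) = -3K_1e^(2t) - 3K_2te^(2t) + K_2e^(2t)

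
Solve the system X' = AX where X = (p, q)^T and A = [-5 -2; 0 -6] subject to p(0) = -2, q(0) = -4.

p(t) = 6e^(-5t) - 8e^(-6t), q(t) = -4e^(-6t)

Coefficient matrix A = [[-5, -2], [0, -6]].
Characteristic polynomial det(A - λI) = λ^2 + 11λ + 30 = 0.
Eigenvalues λ = -5, -6.
For λ=-5: (A-λI) row 1 is [0, -2], so an eigenvector is (-1, 0).
For λ=-6: (A-λI) row 1 is [1, -2], so an eigenvector is (-2, -1).
General solution: c_1e^(-5t)(-1,0) + c_2e^(-6t)(-2,-1).
Applying p(0)=-2, q(0)=-4 gives c_1=-6, c_2=4.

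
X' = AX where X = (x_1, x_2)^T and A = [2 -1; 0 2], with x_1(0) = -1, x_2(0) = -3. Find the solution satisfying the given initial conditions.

x_1(t) = 3te^(2t) - e^(2t), x_2(t) = -3e^(2t)

Coefficient matrix A = [[2, -1], [0, 2]].
Characteristic polynomial det(A - λI) = λ^2 - 4λ + 4 = 0.
Single eigenvalue λ = 2 with algebraic multiplicity 2.
Eigenvector v = (-1,0); generalized eigenvector w with (A-λI)w=v is (2,1).
General solution: e^(2t)[C_1·v + C_2·(t·v + w)].
Applying x_1(0)=-1, x_2(0)=-3 gives C_1=-5, C_2=-3.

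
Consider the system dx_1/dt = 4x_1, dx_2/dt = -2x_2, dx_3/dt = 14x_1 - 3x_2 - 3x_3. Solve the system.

x_1(t) = K_1e^(4t), x_2(t) = -K_2e^(-2t), x_3(t) = 2K_1e^(4t) + 3K_2e^(-2t) - K_3e^(-3t)

Coefficient matrix A = [[4, 0, 0], [0, -2, 0], [14, -3, -3]].
det(A - λI) = 0 gives eigenvalues λ = 4, -2, -3.
For λ=4: eigenvector (1,0,2).
For λ=-2: eigenvector (0,-1,3).
For λ=-3: eigenvector (0,0,-1).
General solution: K_1e^(4t)(1,0,2) + K_2e^(-2t)(0,-1,3) + K_3e^(-3t)(0,0,-1).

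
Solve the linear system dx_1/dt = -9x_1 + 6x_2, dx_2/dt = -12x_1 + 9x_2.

Coefficient matrix A = [[-9, 6], [-12, 9]].
Characteristic polynomial det(A - λI) = λ^2 - 9 = 0.
Eigenvalues λ = 3, -3.
For λ=3: (A-λI) row 1 is [-12, 6], so an eigenvector is (-1, -2).
For λ=-3: (A-λI) row 1 is [-6, 6], so an eigenvector is (1, 1).
General solution: K_1e^(3t)(-1,-2) + K_2e^(-3t)(1,1).

x_1(t) = -K_1e^(3t) + K_2e^(-3t), x_2(t) = -2K_1e^(3t) + K_2e^(-3t)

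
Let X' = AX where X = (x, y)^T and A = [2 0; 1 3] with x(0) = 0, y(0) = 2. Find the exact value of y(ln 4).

128

A = [[2,0],[1,3]]; eigenvalues λ = 3, 2.
Eigenvectors: (0,-1) for λ=3, (1,-1) for λ=2.
From the initial condition, c_1 = -2, c_2 = 0.
y(ln 4) = (-2)(4^3)(-1) + (0)(4^2)(-1) = 128.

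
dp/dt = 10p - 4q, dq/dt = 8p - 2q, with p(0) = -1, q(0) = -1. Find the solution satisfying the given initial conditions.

Coefficient matrix A = [[10, -4], [8, -2]].
Characteristic polynomial det(A - λI) = λ^2 - 8λ + 12 = 0.
Eigenvalues λ = 6, 2.
For λ=6: (A-λI) row 1 is [4, -4], so an eigenvector is (-1, -1).
For λ=2: (A-λI) row 1 is [8, -4], so an eigenvector is (-1, -2).
General solution: K_1e^(6t)(-1,-1) + K_2e^(2t)(-1,-2).
Applying p(0)=-1, q(0)=-1 gives K_1=1, K_2=0.

p(t) = -e^(6t), q(t) = -e^(6t)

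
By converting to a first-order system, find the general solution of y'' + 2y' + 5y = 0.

y(t) = K_1e^(-t)cos(2t) + K_2e^(-t)sin(2t)

Let x_1 = y, x_2 = y'. Then x_1' = x_2 and x_2' = -5x_1 - 2x_2.
A = [[0,1],[-5,-2]]; det(A-λI) = λ^2 + 2λ + 5.
Eigenvalues λ = -1 ± 2i.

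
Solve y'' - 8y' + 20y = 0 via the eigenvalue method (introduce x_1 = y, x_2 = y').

y(t) = K_1e^(4t)cos(2t) + K_2e^(4t)sin(2t)

Let x_1 = y, x_2 = y'. Then x_1' = x_2 and x_2' = -20x_1 + 8x_2.
A = [[0,1],[-20,8]]; det(A-λI) = λ^2 - 8λ + 20.
Eigenvalues λ = 4 ± 2i.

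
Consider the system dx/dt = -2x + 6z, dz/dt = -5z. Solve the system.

x(t) = 2c_1e^(-5t) - c_2e^(-2t), z(t) = -c_1e^(-5t)

Coefficient matrix A = [[-2, 6], [0, -5]].
Characteristic polynomial det(A - λI) = λ^2 + 7λ + 10 = 0.
Eigenvalues λ = -5, -2.
For λ=-5: (A-λI) row 1 is [3, 6], so an eigenvector is (2, -1).
For λ=-2: (A-λI) row 1 is [0, 6], so an eigenvector is (-1, 0).
General solution: c_1e^(-5t)(2,-1) + c_2e^(-2t)(-1,0).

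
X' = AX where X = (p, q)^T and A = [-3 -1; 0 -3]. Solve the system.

p(t) = K_1e^(-3t) + K_2te^(-3t) - K_2e^(-3t), q(t) = -K_2e^(-3t)

Coefficient matrix A = [[-3, -1], [0, -3]].
Characteristic polynomial det(A - λI) = λ^2 + 6λ + 9 = 0.
Single eigenvalue λ = -3 with algebraic multiplicity 2.
Eigenvector v = (1,0); generalized eigenvector w with (A-λI)w=v is (-1,-1).
General solution: e^(-3t)[K_1·v + K_2·(t·v + w)].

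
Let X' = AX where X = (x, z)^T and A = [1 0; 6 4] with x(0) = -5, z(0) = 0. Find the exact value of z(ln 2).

A = [[1,0],[6,4]]; eigenvalues λ = 1, 4.
Eigenvectors: (1,-2) for λ=1, (0,1) for λ=4.
From the initial condition, c_1 = -5, c_2 = -10.
z(ln 2) = (-5)(2^1)(-2) + (-10)(2^4)(1) = -140.

-140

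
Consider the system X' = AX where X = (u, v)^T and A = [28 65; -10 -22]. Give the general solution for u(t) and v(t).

u(t) = 2c_1e^(3t)sin(5t) + 3c_1e^(3t)cos(5t) + 3c_2e^(3t)sin(5t) - 2c_2e^(3t)cos(5t), v(t) = -c_1e^(3t)sin(5t) - c_1e^(3t)cos(5t) - c_2e^(3t)sin(5t) + c_2e^(3t)cos(5t)

Coefficient matrix A = [[28, 65], [-10, -22]].
Characteristic polynomial det(A - λI) = λ^2 - 6λ + 34 = 0.
Eigenvalues λ = 3 ± 5i (complex conjugate pair).
For λ=3+5i: an eigenvector is (3,-1) - i(2,-1) = (3 - 2i, -1 + i).
A real fundamental pair from Re and Im of e^((3+5i)t)v: X_1 = e^(3t)(cos(5t)·(3,-1) + sin(5t)·(2,-1)), X_2 = e^(3t)(sin(5t)·(3,-1) - cos(5t)·(2,-1)).
General solution: c_1X_1 + c_2X_2.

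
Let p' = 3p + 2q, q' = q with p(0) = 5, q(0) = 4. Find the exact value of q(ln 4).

A = [[3,2],[0,1]]; eigenvalues λ = 3, 1.
Eigenvectors: (1,0) for λ=3, (-1,1) for λ=1.
From the initial condition, c_1 = 9, c_2 = 4.
q(ln 4) = (9)(4^3)(0) + (4)(4^1)(1) = 16.

16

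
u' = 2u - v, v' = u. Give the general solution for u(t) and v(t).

u(t) = c_1e^(t) + c_2te^(t) - c_2e^(t), v(t) = c_1e^(t) + c_2te^(t) - 2c_2e^(t)

Coefficient matrix A = [[2, -1], [1, 0]].
Characteristic polynomial det(A - λI) = λ^2 - 2λ + 1 = 0.
Single eigenvalue λ = 1 with algebraic multiplicity 2.
Eigenvector v = (1,1); generalized eigenvector w with (A-λI)w=v is (-1,-2).
General solution: e^(t)[c_1·v + c_2·(t·v + w)].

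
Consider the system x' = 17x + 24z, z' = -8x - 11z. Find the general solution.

x(t) = -2c_1e^(5t) + 3c_2e^(t), z(t) = c_1e^(5t) - 2c_2e^(t)

Coefficient matrix A = [[17, 24], [-8, -11]].
Characteristic polynomial det(A - λI) = λ^2 - 6λ + 5 = 0.
Eigenvalues λ = 5, 1.
For λ=5: (A-λI) row 1 is [12, 24], so an eigenvector is (-2, 1).
For λ=1: (A-λI) row 1 is [16, 24], so an eigenvector is (3, -2).
General solution: c_1e^(5t)(-2,1) + c_2e^(t)(3,-2).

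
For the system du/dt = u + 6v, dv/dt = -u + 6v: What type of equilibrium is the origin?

unstable node

A = [[1,6],[-1,6]]; det(A-λI) = λ^2 - 7λ + 12.
λ = 4, 3: both positive.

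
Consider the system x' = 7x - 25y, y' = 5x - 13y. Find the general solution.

x(t) = -2C_1e^(-3t)sin(5t) - C_1e^(-3t)cos(5t) - C_2e^(-3t)sin(5t) + 2C_2e^(-3t)cos(5t), y(t) = -C_1e^(-3t)sin(5t) + C_2e^(-3t)cos(5t)

Coefficient matrix A = [[7, -25], [5, -13]].
Characteristic polynomial det(A - λI) = λ^2 + 6λ + 34 = 0.
Eigenvalues λ = -3 ± 5i (complex conjugate pair).
For λ=-3+5i: an eigenvector is (-1,0) - i(-2,-1) = (-1 + 2i, 0 + i).
A real fundamental pair from Re and Im of e^((-3+5i)t)v: X_1 = e^(-3t)(cos(5t)·(-1,0) + sin(5t)·(-2,-1)), X_2 = e^(-3t)(sin(5t)·(-1,0) - cos(5t)·(-2,-1)).
General solution: C_1X_1 + C_2X_2.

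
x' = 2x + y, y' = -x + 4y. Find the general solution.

x(t) = K_1e^(3t) + K_2te^(3t) + 2K_2e^(3t), y(t) = K_1e^(3t) + K_2te^(3t) + 3K_2e^(3t)

Coefficient matrix A = [[2, 1], [-1, 4]].
Characteristic polynomial det(A - λI) = λ^2 - 6λ + 9 = 0.
Single eigenvalue λ = 3 with algebraic multiplicity 2.
Eigenvector v = (1,1); generalized eigenvector w with (A-λI)w=v is (2,3).
General solution: e^(3t)[K_1·v + K_2·(t·v + w)].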